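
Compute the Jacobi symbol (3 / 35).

1

Reciprocity: 3 ≡ 3 and 35 ≡ 3 (mod 4), so (3/35) = −(35/3).
Reduce top mod 3: now compute (2/3).
Pull out 2: since 3 ≡ 3 (mod 8), (2/3) = -1.
Reached (1/3) = 1. Collecting the sign flips along the way, the symbol is +1.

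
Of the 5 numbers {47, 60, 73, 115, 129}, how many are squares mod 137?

(47/137) = -1 → non-residue.
(60/137) = +1 → QR.
(73/137) = +1 → QR.
(115/137) = +1 → QR.
(129/137) = +1 → QR.
Total quadratic residues among the 5: 4.

4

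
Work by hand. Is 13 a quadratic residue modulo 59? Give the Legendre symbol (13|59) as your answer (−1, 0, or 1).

-1

Reciprocity: 13 ≡ 1 and 59 ≡ 3 (mod 4), so (13/59) = +(59/13).
Reduce top mod 13: now compute (7/13).
Reciprocity: 7 ≡ 3 and 13 ≡ 1 (mod 4), so (7/13) = +(13/7).
Reduce top mod 7: now compute (6/7).
Pull out 2: since 7 ≡ 7 (mod 8), (2/7) = +1.
Reciprocity: 3 ≡ 3 and 7 ≡ 3 (mod 4), so (3/7) = −(7/3).
Reduce top mod 3: now compute (1/3).
Reached (1/3) = 1. Collecting the sign flips along the way, the symbol is -1.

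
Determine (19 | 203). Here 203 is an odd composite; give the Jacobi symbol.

Reciprocity: 19 ≡ 3 and 203 ≡ 3 (mod 4), so (19/203) = −(203/19).
Reduce top mod 19: now compute (13/19).
Reciprocity: 13 ≡ 1 and 19 ≡ 3 (mod 4), so (13/19) = +(19/13).
Reduce top mod 13: now compute (6/13).
Pull out 2: since 13 ≡ 5 (mod 8), (2/13) = -1.
Reciprocity: 3 ≡ 3 and 13 ≡ 1 (mod 4), so (3/13) = +(13/3).
Reduce top mod 3: now compute (1/3).
Reached (1/3) = 1. Collecting the sign flips along the way, the symbol is +1.

1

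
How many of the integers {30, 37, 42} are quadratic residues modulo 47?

(30/47) = -1 → non-residue.
(37/47) = +1 → QR.
(42/47) = +1 → QR.
Total quadratic residues among the 3: 2.

2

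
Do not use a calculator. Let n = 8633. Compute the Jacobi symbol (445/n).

Reciprocity: 445 ≡ 1 and 8633 ≡ 1 (mod 4), so (445/8633) = +(8633/445).
Reduce top mod 445: now compute (178/445).
Pull out 2: since 445 ≡ 5 (mod 8), (2/445) = -1.
Reciprocity: 89 ≡ 1 and 445 ≡ 1 (mod 4), so (89/445) = +(445/89).
Reduce top mod 89: now compute (0/89).
Top reduces to 0: gcd > 1, so the symbol is 0.

0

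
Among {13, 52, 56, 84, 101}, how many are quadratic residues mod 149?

(13/149) = -1 → non-residue.
(52/149) = -1 → non-residue.
(56/149) = -1 → non-residue.
(84/149) = -1 → non-residue.
(101/149) = -1 → non-residue.
Total quadratic residues among the 5: 0.

0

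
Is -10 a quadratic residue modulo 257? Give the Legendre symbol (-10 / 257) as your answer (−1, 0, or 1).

Euler's criterion: (-10/257) ≡ 247^128 (mod 257).
247^2 ≡ 100 (mod 257)
247^4 ≡ 234 (mod 257)
247^8 ≡ 15 (mod 257)
247^16 ≡ 225 (mod 257)
247^32 ≡ 253 (mod 257)
247^64 ≡ 16 (mod 257)
247^128 ≡ 256 (mod 257)
247^128 = 247^(128) ≡ 256 (mod 257).
Result is 256 ≡ −1, so (-10/257) = −1.

-1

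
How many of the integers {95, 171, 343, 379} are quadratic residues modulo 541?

(95/541) = +1 → QR.
(171/541) = +1 → QR.
(343/541) = +1 → QR.
(379/541) = -1 → non-residue.
Total quadratic residues among the 4: 3.

3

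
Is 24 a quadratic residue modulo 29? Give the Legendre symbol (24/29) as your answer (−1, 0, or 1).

1

Euler's criterion: (24/29) ≡ 24^14 (mod 29).
24^2 ≡ 25 (mod 29)
24^4 ≡ 16 (mod 29)
24^8 ≡ 24 (mod 29)
24^14 = 24^(8+4+2) ≡ 1 (mod 29).
Result is 1, so (24/29) = 1.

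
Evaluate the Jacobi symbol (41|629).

Reciprocity: 41 ≡ 1 and 629 ≡ 1 (mod 4), so (41/629) = +(629/41).
Reduce top mod 41: now compute (14/41).
Pull out 2: since 41 ≡ 1 (mod 8), (2/41) = +1.
Reciprocity: 7 ≡ 3 and 41 ≡ 1 (mod 4), so (7/41) = +(41/7).
Reduce top mod 7: now compute (6/7).
Pull out 2: since 7 ≡ 7 (mod 8), (2/7) = +1.
Reciprocity: 3 ≡ 3 and 7 ≡ 3 (mod 4), so (3/7) = −(7/3).
Reduce top mod 3: now compute (1/3).
Reached (1/3) = 1. Collecting the sign flips along the way, the symbol is -1.

-1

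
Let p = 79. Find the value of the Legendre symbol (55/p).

Euler's criterion: (55/79) ≡ 55^39 (mod 79).
55^2 ≡ 23 (mod 79)
55^4 ≡ 55 (mod 79)
55^8 ≡ 23 (mod 79)
55^16 ≡ 55 (mod 79)
55^32 ≡ 23 (mod 79)
55^39 = 55^(32+4+2+1) ≡ 1 (mod 79).
Result is 1, so (55/79) = 1.

1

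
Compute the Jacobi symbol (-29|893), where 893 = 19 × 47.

First reduce: -29 ≡ 864 (mod 893).
Pull out 2^5: since 893 ≡ 5 (mod 8), (2/893) = -1, so (2/893)^5 = -1.
Reciprocity: 27 ≡ 3 and 893 ≡ 1 (mod 4), so (27/893) = +(893/27).
Reduce top mod 27: now compute (2/27).
Pull out 2: since 27 ≡ 3 (mod 8), (2/27) = -1.
Reached (1/27) = 1. Collecting the sign flips along the way, the symbol is +1.

1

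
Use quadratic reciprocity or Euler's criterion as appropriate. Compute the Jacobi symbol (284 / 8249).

Pull out 2^2: since 8249 ≡ 1 (mod 8), (2/8249) = +1, so (2/8249)^2 = +1.
Reciprocity: 71 ≡ 3 and 8249 ≡ 1 (mod 4), so (71/8249) = +(8249/71).
Reduce top mod 71: now compute (13/71).
Reciprocity: 13 ≡ 1 and 71 ≡ 3 (mod 4), so (13/71) = +(71/13).
Reduce top mod 13: now compute (6/13).
Pull out 2: since 13 ≡ 5 (mod 8), (2/13) = -1.
Reciprocity: 3 ≡ 3 and 13 ≡ 1 (mod 4), so (3/13) = +(13/3).
Reduce top mod 3: now compute (1/3).
Reached (1/3) = 1. Collecting the sign flips along the way, the symbol is -1.

-1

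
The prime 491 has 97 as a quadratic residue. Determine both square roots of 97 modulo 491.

Since 491 ≡ 3 (mod 4), a square root of 97 is 97^((491+1)/4) = 97^123 mod 491.
Repeated squaring: 97^2≡80, 97^4≡17, 97^8≡289, 97^16≡51, 97^32≡146, 97^64≡203 (mod 491).
97^123 = 97^(64+32+16+8+2+1) ≡ 382 (mod 491).
Check: 382² = 145924 ≡ 97 (mod 491). The two roots are 109 and 382.

109, 382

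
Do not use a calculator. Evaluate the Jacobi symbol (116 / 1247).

0

Pull out 2^2: since 1247 ≡ 7 (mod 8), (2/1247) = +1, so (2/1247)^2 = +1.
Reciprocity: 29 ≡ 1 and 1247 ≡ 3 (mod 4), so (29/1247) = +(1247/29).
Reduce top mod 29: now compute (0/29).
Top reduces to 0: gcd > 1, so the symbol is 0.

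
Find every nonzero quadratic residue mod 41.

1 2 4 5 8 9 10 16 18 20 21 23 25 31 32 33 36 37 39 40

Square k = 1,…,20 (k and 41−k give the same square):
1²=1, 2²=4, 3²=9, 4²=16, 5²=25, 6²=36, 7²≡8, 8²≡23, 9²≡40, 10²≡18, 11²≡39, 12²≡21, 13²≡5, 14²≡32, 15²≡20, 16²≡10, 17²≡2, 18²≡37, 19²≡33, 20²≡31 (mod 41).
So the quadratic residues mod 41 are {1, 2, 4, 5, 8, 9, 10, 16, 18, 20, 21, 23, 25, 31, 32, 33, 36, 37, 39, 40}.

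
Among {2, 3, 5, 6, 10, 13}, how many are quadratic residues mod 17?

2

(2/17) = +1 → QR.
(3/17) = -1 → non-residue.
(5/17) = -1 → non-residue.
(6/17) = -1 → non-residue.
(10/17) = -1 → non-residue.
(13/17) = +1 → QR.
Total quadratic residues among the 6: 2.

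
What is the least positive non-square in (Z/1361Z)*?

3

(2/1361) = +1, so 2 is a residue.
(3/1361) = −1, so 3 is the smallest positive non-residue mod 1361.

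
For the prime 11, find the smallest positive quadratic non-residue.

2

(2/11) = −1, so 2 is the smallest positive non-residue mod 11.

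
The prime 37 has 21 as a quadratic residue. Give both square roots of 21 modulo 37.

13, 24

37 ≡ 1 (mod 4), so we find a root by search.
Trying successive values, 13² = 169 ≡ 21 (mod 37). The other root is 37 − 13 = 24.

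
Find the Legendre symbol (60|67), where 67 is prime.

1

Pull out 2^2: since 67 ≡ 3 (mod 8), (2/67) = -1, so (2/67)^2 = +1.
Reciprocity: 15 ≡ 3 and 67 ≡ 3 (mod 4), so (15/67) = −(67/15).
Reduce top mod 15: now compute (7/15).
Reciprocity: 7 ≡ 3 and 15 ≡ 3 (mod 4), so (7/15) = −(15/7).
Reduce top mod 7: now compute (1/7).
Reached (1/7) = 1. Collecting the sign flips along the way, the symbol is +1.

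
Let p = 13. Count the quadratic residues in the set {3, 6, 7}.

(3/13) = +1 → QR.
(6/13) = -1 → non-residue.
(7/13) = -1 → non-residue.
Total quadratic residues among the 3: 1.

1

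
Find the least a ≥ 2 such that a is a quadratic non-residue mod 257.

3

(2/257) = +1, so 2 is a residue.
(3/257) = −1, so 3 is the smallest positive non-residue mod 257.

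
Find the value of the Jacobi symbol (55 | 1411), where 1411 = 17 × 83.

-1

Reciprocity: 55 ≡ 3 and 1411 ≡ 3 (mod 4), so (55/1411) = −(1411/55).
Reduce top mod 55: now compute (36/55).
Pull out 2^2: since 55 ≡ 7 (mod 8), (2/55) = +1, so (2/55)^2 = +1.
Reciprocity: 9 ≡ 1 and 55 ≡ 3 (mod 4), so (9/55) = +(55/9).
Reduce top mod 9: now compute (1/9).
Reached (1/9) = 1. Collecting the sign flips along the way, the symbol is -1.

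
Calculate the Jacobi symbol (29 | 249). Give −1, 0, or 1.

-1

Reciprocity: 29 ≡ 1 and 249 ≡ 1 (mod 4), so (29/249) = +(249/29).
Reduce top mod 29: now compute (17/29).
Reciprocity: 17 ≡ 1 and 29 ≡ 1 (mod 4), so (17/29) = +(29/17).
Reduce top mod 17: now compute (12/17).
Pull out 2^2: since 17 ≡ 1 (mod 8), (2/17) = +1, so (2/17)^2 = +1.
Reciprocity: 3 ≡ 3 and 17 ≡ 1 (mod 4), so (3/17) = +(17/3).
Reduce top mod 3: now compute (2/3).
Pull out 2: since 3 ≡ 3 (mod 8), (2/3) = -1.
Reached (1/3) = 1. Collecting the sign flips along the way, the symbol is -1.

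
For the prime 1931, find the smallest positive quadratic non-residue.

2

(2/1931) = −1, so 2 is the smallest positive non-residue mod 1931.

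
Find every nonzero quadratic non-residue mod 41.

Square k = 1,…,20 (k and 41−k give the same square):
1²=1, 2²=4, 3²=9, 4²=16, 5²=25, 6²=36, 7²≡8, 8²≡23, 9²≡40, 10²≡18, 11²≡39, 12²≡21, 13²≡5, 14²≡32, 15²≡20, 16²≡10, 17²≡2, 18²≡37, 19²≡33, 20²≡31 (mod 41).
The residues are {1, 2, 4, 5, 8, 9, 10, 16, 18, 20, 21, 23, 25, 31, 32, 33, 36, 37, 39, 40}; the non-residues are the remaining 20 nonzero classes.

3 6 7 11 12 13 14 15 17 19 22 24 26 27 28 29 30 34 35 38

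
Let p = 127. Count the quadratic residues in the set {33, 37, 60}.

2

(33/127) = -1 → non-residue.
(37/127) = +1 → QR.
(60/127) = +1 → QR.
Total quadratic residues among the 3: 2.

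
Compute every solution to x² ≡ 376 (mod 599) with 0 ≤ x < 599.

156, 443

Since 599 ≡ 3 (mod 4), a square root of 376 is 376^((599+1)/4) = 376^150 mod 599.
Repeated squaring: 376^2≡12, 376^4≡144, 376^8≡370, 376^16≡328, 376^32≡363, 376^64≡588, 376^128≡121 (mod 599).
376^150 = 376^(128+16+4+2) ≡ 156 (mod 599).
Check: 156² = 24336 ≡ 376 (mod 599). The two roots are 156 and 443.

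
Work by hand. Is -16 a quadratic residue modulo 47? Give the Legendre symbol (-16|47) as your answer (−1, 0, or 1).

-1

First reduce: -16 ≡ 31 (mod 47).
Reciprocity: 31 ≡ 3 and 47 ≡ 3 (mod 4), so (31/47) = −(47/31).
Reduce top mod 31: now compute (16/31).
Pull out 2^4: since 31 ≡ 7 (mod 8), (2/31) = +1, so (2/31)^4 = +1.
Reached (1/31) = 1. Collecting the sign flips along the way, the symbol is -1.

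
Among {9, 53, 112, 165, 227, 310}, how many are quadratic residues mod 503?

3

(9/503) = +1 → QR.
(53/503) = -1 → non-residue.
(112/503) = +1 → QR.
(165/503) = -1 → non-residue.
(227/503) = -1 → non-residue.
(310/503) = +1 → QR.
Total quadratic residues among the 6: 3.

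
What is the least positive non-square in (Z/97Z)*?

(2/97) = +1, so 2 is a residue.
(3/97) = +1, so 3 is a residue.
(4/97) = +1, so 4 is a residue.
(5/97) = −1, so 5 is the smallest positive non-residue mod 97.

5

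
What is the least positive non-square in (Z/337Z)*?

5

(2/337) = +1, so 2 is a residue.
(3/337) = +1, so 3 is a residue.
(4/337) = +1, so 4 is a residue.
(5/337) = −1, so 5 is the smallest positive non-residue mod 337.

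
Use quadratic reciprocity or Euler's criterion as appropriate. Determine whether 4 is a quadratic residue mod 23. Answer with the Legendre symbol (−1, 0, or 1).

Pull out 2^2: since 23 ≡ 7 (mod 8), (2/23) = +1, so (2/23)^2 = +1.
Reached (1/23) = 1. Collecting the sign flips along the way, the symbol is +1.

1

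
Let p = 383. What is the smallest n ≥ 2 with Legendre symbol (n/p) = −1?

5

(2/383) = +1, so 2 is a residue.
(3/383) = +1, so 3 is a residue.
(4/383) = +1, so 4 is a residue.
(5/383) = −1, so 5 is the smallest positive non-residue mod 383.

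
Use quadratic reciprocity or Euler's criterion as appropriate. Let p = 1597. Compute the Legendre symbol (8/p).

Pull out 2^3: since 1597 ≡ 5 (mod 8), (2/1597) = -1, so (2/1597)^3 = -1.
Reached (1/1597) = 1. Collecting the sign flips along the way, the symbol is -1.

-1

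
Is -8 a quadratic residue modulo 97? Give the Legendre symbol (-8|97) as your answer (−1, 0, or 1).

First reduce: -8 ≡ 89 (mod 97).
Reciprocity: 89 ≡ 1 and 97 ≡ 1 (mod 4), so (89/97) = +(97/89).
Reduce top mod 89: now compute (8/89).
Pull out 2^3: since 89 ≡ 1 (mod 8), (2/89) = +1, so (2/89)^3 = +1.
Reached (1/89) = 1. Collecting the sign flips along the way, the symbol is +1.

1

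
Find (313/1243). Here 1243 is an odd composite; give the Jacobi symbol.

1

Reciprocity: 313 ≡ 1 and 1243 ≡ 3 (mod 4), so (313/1243) = +(1243/313).
Reduce top mod 313: now compute (304/313).
Pull out 2^4: since 313 ≡ 1 (mod 8), (2/313) = +1, so (2/313)^4 = +1.
Reciprocity: 19 ≡ 3 and 313 ≡ 1 (mod 4), so (19/313) = +(313/19).
Reduce top mod 19: now compute (9/19).
Reciprocity: 9 ≡ 1 and 19 ≡ 3 (mod 4), so (9/19) = +(19/9).
Reduce top mod 9: now compute (1/9).
Reached (1/9) = 1. Collecting the sign flips along the way, the symbol is +1.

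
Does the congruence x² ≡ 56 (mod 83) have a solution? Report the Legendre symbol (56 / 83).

-1

Pull out 2^3: since 83 ≡ 3 (mod 8), (2/83) = -1, so (2/83)^3 = -1.
Reciprocity: 7 ≡ 3 and 83 ≡ 3 (mod 4), so (7/83) = −(83/7).
Reduce top mod 7: now compute (6/7).
Pull out 2: since 7 ≡ 7 (mod 8), (2/7) = +1.
Reciprocity: 3 ≡ 3 and 7 ≡ 3 (mod 4), so (3/7) = −(7/3).
Reduce top mod 3: now compute (1/3).
Reached (1/3) = 1. Collecting the sign flips along the way, the symbol is -1.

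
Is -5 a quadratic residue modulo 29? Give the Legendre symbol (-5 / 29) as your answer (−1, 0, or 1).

Euler's criterion: (-5/29) ≡ 24^14 (mod 29).
24^2 ≡ 25 (mod 29)
24^4 ≡ 16 (mod 29)
24^8 ≡ 24 (mod 29)
24^14 = 24^(8+4+2) ≡ 1 (mod 29).
Result is 1, so (-5/29) = 1.

1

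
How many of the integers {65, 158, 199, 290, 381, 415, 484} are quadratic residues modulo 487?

(65/487) = +1 → QR.
(158/487) = -1 → non-residue.
(199/487) = -1 → non-residue.
(290/487) = -1 → non-residue.
(381/487) = -1 → non-residue.
(415/487) = -1 → non-residue.
(484/487) = +1 → QR.
Total quadratic residues among the 7: 2.

2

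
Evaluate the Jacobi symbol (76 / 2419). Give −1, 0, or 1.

-1

Pull out 2^2: since 2419 ≡ 3 (mod 8), (2/2419) = -1, so (2/2419)^2 = +1.
Reciprocity: 19 ≡ 3 and 2419 ≡ 3 (mod 4), so (19/2419) = −(2419/19).
Reduce top mod 19: now compute (6/19).
Pull out 2: since 19 ≡ 3 (mod 8), (2/19) = -1.
Reciprocity: 3 ≡ 3 and 19 ≡ 3 (mod 4), so (3/19) = −(19/3).
Reduce top mod 3: now compute (1/3).
Reached (1/3) = 1. Collecting the sign flips along the way, the symbol is -1.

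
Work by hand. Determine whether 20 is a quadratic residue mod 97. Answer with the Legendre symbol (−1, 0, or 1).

Euler's criterion: (20/97) ≡ 20^48 (mod 97).
20^2 ≡ 12 (mod 97)
20^4 ≡ 47 (mod 97)
20^8 ≡ 75 (mod 97)
20^16 ≡ 96 (mod 97)
20^32 ≡ 1 (mod 97)
20^48 = 20^(32+16) ≡ 96 (mod 97).
Result is 96 ≡ −1, so (20/97) = −1.

-1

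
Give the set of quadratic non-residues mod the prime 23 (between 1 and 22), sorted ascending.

5 7 10 11 14 15 17 19 20 21 22

Square k = 1,…,11 (k and 23−k give the same square):
1²=1, 2²=4, 3²=9, 4²=16, 5²≡2, 6²≡13, 7²≡3, 8²≡18, 9²≡12, 10²≡8, 11²≡6 (mod 23).
The residues are {1, 2, 3, 4, 6, 8, 9, 12, 13, 16, 18}; the non-residues are the remaining 11 nonzero classes.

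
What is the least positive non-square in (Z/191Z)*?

7

(2/191) = +1, so 2 is a residue.
(3/191) = +1, so 3 is a residue.
(4/191) = +1, so 4 is a residue.
(5/191) = +1, so 5 is a residue.
(6/191) = +1, so 6 is a residue.
(7/191) = −1, so 7 is the smallest positive non-residue mod 191.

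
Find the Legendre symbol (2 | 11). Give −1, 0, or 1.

-1

Euler's criterion: (2/11) ≡ 2^5 (mod 11).
2^2 ≡ 4 (mod 11)
2^4 ≡ 5 (mod 11)
2^5 = 2^(4+1) ≡ 10 (mod 11).
Result is 10 ≡ −1, so (2/11) = −1.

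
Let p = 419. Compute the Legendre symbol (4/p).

1

Euler's criterion: (4/419) ≡ 4^209 (mod 419).
4^2 ≡ 16 (mod 419)
4^4 ≡ 256 (mod 419)
4^8 ≡ 172 (mod 419)
4^16 ≡ 254 (mod 419)
4^32 ≡ 409 (mod 419)
4^64 ≡ 100 (mod 419)
4^128 ≡ 363 (mod 419)
4^209 = 4^(128+64+16+1) ≡ 1 (mod 419).
Result is 1, so (4/419) = 1.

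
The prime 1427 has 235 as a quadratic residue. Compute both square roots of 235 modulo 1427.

161, 1266

Since 1427 ≡ 3 (mod 4), a square root of 235 is 235^((1427+1)/4) = 235^357 mod 1427.
Repeated squaring: 235^2≡999, 235^4≡528, 235^8≡519, 235^16≡1085, 235^32≡1377, 235^64≡1073, 235^128≡1167, 235^256≡531 (mod 1427).
235^357 = 235^(256+64+32+4+1) ≡ 1266 (mod 1427).
Check: 1266² = 1602756 ≡ 235 (mod 1427). The two roots are 161 and 1266.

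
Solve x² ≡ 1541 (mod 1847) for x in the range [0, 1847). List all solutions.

565, 1282

Since 1847 ≡ 3 (mod 4), a square root of 1541 is 1541^((1847+1)/4) = 1541^462 mod 1847.
Repeated squaring: 1541^2≡1286, 1541^4≡731, 1541^8≡578, 1541^16≡1624, 1541^32≡1707, 1541^64≡1130, 1541^128≡623, 1541^256≡259 (mod 1847).
1541^462 = 1541^(256+128+64+8+4+2) ≡ 565 (mod 1847).
Check: 565² = 319225 ≡ 1541 (mod 1847). The two roots are 565 and 1282.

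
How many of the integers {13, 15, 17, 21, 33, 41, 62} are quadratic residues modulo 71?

1

(13/71) = -1 → non-residue.
(15/71) = +1 → QR.
(17/71) = -1 → non-residue.
(21/71) = -1 → non-residue.
(33/71) = -1 → non-residue.
(41/71) = -1 → non-residue.
(62/71) = -1 → non-residue.
Total quadratic residues among the 7: 1.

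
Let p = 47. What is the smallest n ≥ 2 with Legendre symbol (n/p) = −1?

5

(2/47) = +1, so 2 is a residue.
(3/47) = +1, so 3 is a residue.
(4/47) = +1, so 4 is a residue.
(5/47) = −1, so 5 is the smallest positive non-residue mod 47.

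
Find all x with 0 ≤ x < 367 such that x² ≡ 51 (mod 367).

Since 367 ≡ 3 (mod 4), a square root of 51 is 51^((367+1)/4) = 51^92 mod 367.
Repeated squaring: 51^2≡32, 51^4≡290, 51^8≡57, 51^16≡313, 51^32≡347, 51^64≡33 (mod 367).
51^92 = 51^(64+16+8+4) ≡ 61 (mod 367).
Check: 61² = 3721 ≡ 51 (mod 367). The two roots are 61 and 306.

61, 306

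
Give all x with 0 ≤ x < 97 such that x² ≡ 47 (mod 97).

97 ≡ 1 (mod 4), so we find a root by search.
Trying successive values, 12² = 144 ≡ 47 (mod 97). The other root is 97 − 12 = 85.

12, 85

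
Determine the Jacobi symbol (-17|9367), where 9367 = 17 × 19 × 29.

First reduce: -17 ≡ 9350 (mod 9367).
Pull out 2: since 9367 ≡ 7 (mod 8), (2/9367) = +1.
Reciprocity: 4675 ≡ 3 and 9367 ≡ 3 (mod 4), so (4675/9367) = −(9367/4675).
Reduce top mod 4675: now compute (17/4675).
Reciprocity: 17 ≡ 1 and 4675 ≡ 3 (mod 4), so (17/4675) = +(4675/17).
Reduce top mod 17: now compute (0/17).
Top reduces to 0: gcd > 1, so the symbol is 0.

0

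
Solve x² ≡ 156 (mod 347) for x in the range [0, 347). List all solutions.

117, 230

Since 347 ≡ 3 (mod 4), a square root of 156 is 156^((347+1)/4) = 156^87 mod 347.
Repeated squaring: 156^2≡46, 156^4≡34, 156^8≡115, 156^16≡39, 156^32≡133, 156^64≡339 (mod 347).
156^87 = 156^(64+16+4+2+1) ≡ 117 (mod 347).
Check: 117² = 13689 ≡ 156 (mod 347). The two roots are 117 and 230.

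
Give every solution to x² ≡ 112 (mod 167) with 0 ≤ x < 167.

Since 167 ≡ 3 (mod 4), a square root of 112 is 112^((167+1)/4) = 112^42 mod 167.
Repeated squaring: 112^2≡19, 112^4≡27, 112^8≡61, 112^16≡47, 112^32≡38 (mod 167).
112^42 = 112^(32+8+2) ≡ 121 (mod 167).
Check: 121² = 14641 ≡ 112 (mod 167). The two roots are 46 and 121.

46, 121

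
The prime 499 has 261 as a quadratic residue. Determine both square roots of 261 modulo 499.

Since 499 ≡ 3 (mod 4), a square root of 261 is 261^((499+1)/4) = 261^125 mod 499.
Repeated squaring: 261^2≡257, 261^4≡181, 261^8≡326, 261^16≡488, 261^32≡121, 261^64≡170 (mod 499).
261^125 = 261^(64+32+16+8+4+1) ≡ 364 (mod 499).
Check: 364² = 132496 ≡ 261 (mod 499). The two roots are 135 and 364.

135, 364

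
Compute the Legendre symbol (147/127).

First reduce: 147 ≡ 20 (mod 127).
Pull out 2^2: since 127 ≡ 7 (mod 8), (2/127) = +1, so (2/127)^2 = +1.
Reciprocity: 5 ≡ 1 and 127 ≡ 3 (mod 4), so (5/127) = +(127/5).
Reduce top mod 5: now compute (2/5).
Pull out 2: since 5 ≡ 5 (mod 8), (2/5) = -1.
Reached (1/5) = 1. Collecting the sign flips along the way, the symbol is -1.

-1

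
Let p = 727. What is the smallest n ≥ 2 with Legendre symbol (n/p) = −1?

3

(2/727) = +1, so 2 is a residue.
(3/727) = −1, so 3 is the smallest positive non-residue mod 727.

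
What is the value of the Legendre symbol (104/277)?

Pull out 2^3: since 277 ≡ 5 (mod 8), (2/277) = -1, so (2/277)^3 = -1.
Reciprocity: 13 ≡ 1 and 277 ≡ 1 (mod 4), so (13/277) = +(277/13).
Reduce top mod 13: now compute (4/13).
Pull out 2^2: since 13 ≡ 5 (mod 8), (2/13) = -1, so (2/13)^2 = +1.
Reached (1/13) = 1. Collecting the sign flips along the way, the symbol is -1.

-1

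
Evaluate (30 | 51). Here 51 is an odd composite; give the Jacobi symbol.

0

Pull out 2: since 51 ≡ 3 (mod 8), (2/51) = -1.
Reciprocity: 15 ≡ 3 and 51 ≡ 3 (mod 4), so (15/51) = −(51/15).
Reduce top mod 15: now compute (6/15).
Pull out 2: since 15 ≡ 7 (mod 8), (2/15) = +1.
Reciprocity: 3 ≡ 3 and 15 ≡ 3 (mod 4), so (3/15) = −(15/3).
Reduce top mod 3: now compute (0/3).
Top reduces to 0: gcd > 1, so the symbol is 0.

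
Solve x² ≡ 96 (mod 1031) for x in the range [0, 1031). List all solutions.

405, 626

Since 1031 ≡ 3 (mod 4), a square root of 96 is 96^((1031+1)/4) = 96^258 mod 1031.
Repeated squaring: 96^2≡968, 96^4≡876, 96^8≡312, 96^16≡430, 96^32≡351, 96^64≡512, 96^128≡270, 96^256≡730 (mod 1031).
96^258 = 96^(256+2) ≡ 405 (mod 1031).
Check: 405² = 164025 ≡ 96 (mod 1031). The two roots are 405 and 626.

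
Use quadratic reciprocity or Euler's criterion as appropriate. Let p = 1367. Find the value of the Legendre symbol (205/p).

1

Reciprocity: 205 ≡ 1 and 1367 ≡ 3 (mod 4), so (205/1367) = +(1367/205).
Reduce top mod 205: now compute (137/205).
Reciprocity: 137 ≡ 1 and 205 ≡ 1 (mod 4), so (137/205) = +(205/137).
Reduce top mod 137: now compute (68/137).
Pull out 2^2: since 137 ≡ 1 (mod 8), (2/137) = +1, so (2/137)^2 = +1.
Reciprocity: 17 ≡ 1 and 137 ≡ 1 (mod 4), so (17/137) = +(137/17).
Reduce top mod 17: now compute (1/17).
Reached (1/17) = 1. Collecting the sign flips along the way, the symbol is +1.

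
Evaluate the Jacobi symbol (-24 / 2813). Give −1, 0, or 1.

First reduce: -24 ≡ 2789 (mod 2813).
Reciprocity: 2789 ≡ 1 and 2813 ≡ 1 (mod 4), so (2789/2813) = +(2813/2789).
Reduce top mod 2789: now compute (24/2789).
Pull out 2^3: since 2789 ≡ 5 (mod 8), (2/2789) = -1, so (2/2789)^3 = -1.
Reciprocity: 3 ≡ 3 and 2789 ≡ 1 (mod 4), so (3/2789) = +(2789/3).
Reduce top mod 3: now compute (2/3).
Pull out 2: since 3 ≡ 3 (mod 8), (2/3) = -1.
Reached (1/3) = 1. Collecting the sign flips along the way, the symbol is +1.

1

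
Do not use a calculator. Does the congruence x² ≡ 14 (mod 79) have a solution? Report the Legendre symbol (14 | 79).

Pull out 2: since 79 ≡ 7 (mod 8), (2/79) = +1.
Reciprocity: 7 ≡ 3 and 79 ≡ 3 (mod 4), so (7/79) = −(79/7).
Reduce top mod 7: now compute (2/7).
Pull out 2: since 7 ≡ 7 (mod 8), (2/7) = +1.
Reached (1/7) = 1. Collecting the sign flips along the way, the symbol is -1.

-1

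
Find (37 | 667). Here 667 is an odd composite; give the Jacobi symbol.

Reciprocity: 37 ≡ 1 and 667 ≡ 3 (mod 4), so (37/667) = +(667/37).
Reduce top mod 37: now compute (1/37).
Reached (1/37) = 1. Collecting the sign flips along the way, the symbol is +1.

1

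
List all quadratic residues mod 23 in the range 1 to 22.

Square k = 1,…,11 (k and 23−k give the same square):
1²=1, 2²=4, 3²=9, 4²=16, 5²≡2, 6²≡13, 7²≡3, 8²≡18, 9²≡12, 10²≡8, 11²≡6 (mod 23).
So the quadratic residues mod 23 are {1, 2, 3, 4, 6, 8, 9, 12, 13, 16, 18}.

1 2 3 4 6 8 9 12 13 16 18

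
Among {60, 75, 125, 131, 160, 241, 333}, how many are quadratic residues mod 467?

(60/467) = -1 → non-residue.
(75/467) = +1 → QR.
(125/467) = -1 → non-residue.
(131/467) = -1 → non-residue.
(160/467) = +1 → QR.
(241/467) = +1 → QR.
(333/467) = -1 → non-residue.
Total quadratic residues among the 7: 3.

3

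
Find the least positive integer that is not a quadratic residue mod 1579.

(2/1579) = −1, so 2 is the smallest positive non-residue mod 1579.

2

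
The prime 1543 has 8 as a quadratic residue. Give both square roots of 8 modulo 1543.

331, 1212

Since 1543 ≡ 3 (mod 4), a square root of 8 is 8^((1543+1)/4) = 8^386 mod 1543.
Repeated squaring: 8^2≡64, 8^4≡1010, 8^8≡177, 8^16≡469, 8^32≡855, 8^64≡1186, 8^128≡923, 8^256≡193 (mod 1543).
8^386 = 8^(256+128+2) ≡ 1212 (mod 1543).
Check: 1212² = 1468944 ≡ 8 (mod 1543). The two roots are 331 and 1212.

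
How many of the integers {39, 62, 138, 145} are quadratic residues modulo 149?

2

(39/149) = +1 → QR.
(62/149) = -1 → non-residue.
(138/149) = -1 → non-residue.
(145/149) = +1 → QR.
Total quadratic residues among the 4: 2.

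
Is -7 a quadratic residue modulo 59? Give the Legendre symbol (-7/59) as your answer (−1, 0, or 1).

-1

First reduce: -7 ≡ 52 (mod 59).
Pull out 2^2: since 59 ≡ 3 (mod 8), (2/59) = -1, so (2/59)^2 = +1.
Reciprocity: 13 ≡ 1 and 59 ≡ 3 (mod 4), so (13/59) = +(59/13).
Reduce top mod 13: now compute (7/13).
Reciprocity: 7 ≡ 3 and 13 ≡ 1 (mod 4), so (7/13) = +(13/7).
Reduce top mod 7: now compute (6/7).
Pull out 2: since 7 ≡ 7 (mod 8), (2/7) = +1.
Reciprocity: 3 ≡ 3 and 7 ≡ 3 (mod 4), so (3/7) = −(7/3).
Reduce top mod 3: now compute (1/3).
Reached (1/3) = 1. Collecting the sign flips along the way, the symbol is -1.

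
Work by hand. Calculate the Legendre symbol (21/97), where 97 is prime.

-1

Reciprocity: 21 ≡ 1 and 97 ≡ 1 (mod 4), so (21/97) = +(97/21).
Reduce top mod 21: now compute (13/21).
Reciprocity: 13 ≡ 1 and 21 ≡ 1 (mod 4), so (13/21) = +(21/13).
Reduce top mod 13: now compute (8/13).
Pull out 2^3: since 13 ≡ 5 (mod 8), (2/13) = -1, so (2/13)^3 = -1.
Reached (1/13) = 1. Collecting the sign flips along the way, the symbol is -1.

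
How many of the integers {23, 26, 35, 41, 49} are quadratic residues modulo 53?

(23/53) = -1 → non-residue.
(26/53) = -1 → non-residue.
(35/53) = -1 → non-residue.
(41/53) = -1 → non-residue.
(49/53) = +1 → QR.
Total quadratic residues among the 5: 1.

1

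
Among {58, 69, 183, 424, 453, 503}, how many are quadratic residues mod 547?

(58/547) = -1 → non-residue.
(69/547) = +1 → QR.
(183/547) = +1 → QR.
(424/547) = -1 → non-residue.
(453/547) = +1 → QR.
(503/547) = -1 → non-residue.
Total quadratic residues among the 6: 3.

3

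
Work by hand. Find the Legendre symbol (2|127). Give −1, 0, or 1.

Pull out 2: since 127 ≡ 7 (mod 8), (2/127) = +1.
Reached (1/127) = 1. Collecting the sign flips along the way, the symbol is +1.

1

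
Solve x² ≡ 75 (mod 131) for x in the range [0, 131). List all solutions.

Since 131 ≡ 3 (mod 4), a square root of 75 is 75^((131+1)/4) = 75^33 mod 131.
Repeated squaring: 75^2≡123, 75^4≡64, 75^8≡35, 75^16≡46, 75^32≡20 (mod 131).
75^33 = 75^(32+1) ≡ 59 (mod 131).
Check: 59² = 3481 ≡ 75 (mod 131). The two roots are 59 and 72.

59, 72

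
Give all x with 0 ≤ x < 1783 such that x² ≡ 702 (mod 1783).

771, 1012

Since 1783 ≡ 3 (mod 4), a square root of 702 is 702^((1783+1)/4) = 702^446 mod 1783.
Repeated squaring: 702^2≡696, 702^4≡1223, 702^8≡1575, 702^16≡472, 702^32≡1692, 702^64≡1149, 702^128≡781, 702^256≡175 (mod 1783).
702^446 = 702^(256+128+32+16+8+4+2) ≡ 1012 (mod 1783).
Check: 1012² = 1024144 ≡ 702 (mod 1783). The two roots are 771 and 1012.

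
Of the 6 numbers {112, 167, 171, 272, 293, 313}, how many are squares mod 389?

5

(112/389) = +1 → QR.
(167/389) = -1 → non-residue.
(171/389) = +1 → QR.
(272/389) = +1 → QR.
(293/389) = +1 → QR.
(313/389) = +1 → QR.
Total quadratic residues among the 6: 5.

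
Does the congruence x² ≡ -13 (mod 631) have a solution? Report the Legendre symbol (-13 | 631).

1

First reduce: -13 ≡ 618 (mod 631).
Pull out 2: since 631 ≡ 7 (mod 8), (2/631) = +1.
Reciprocity: 309 ≡ 1 and 631 ≡ 3 (mod 4), so (309/631) = +(631/309).
Reduce top mod 309: now compute (13/309).
Reciprocity: 13 ≡ 1 and 309 ≡ 1 (mod 4), so (13/309) = +(309/13).
Reduce top mod 13: now compute (10/13).
Pull out 2: since 13 ≡ 5 (mod 8), (2/13) = -1.
Reciprocity: 5 ≡ 1 and 13 ≡ 1 (mod 4), so (5/13) = +(13/5).
Reduce top mod 5: now compute (3/5).
Reciprocity: 3 ≡ 3 and 5 ≡ 1 (mod 4), so (3/5) = +(5/3).
Reduce top mod 3: now compute (2/3).
Pull out 2: since 3 ≡ 3 (mod 8), (2/3) = -1.
Reached (1/3) = 1. Collecting the sign flips along the way, the symbol is +1.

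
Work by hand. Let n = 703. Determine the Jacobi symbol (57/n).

0

Reciprocity: 57 ≡ 1 and 703 ≡ 3 (mod 4), so (57/703) = +(703/57).
Reduce top mod 57: now compute (19/57).
Reciprocity: 19 ≡ 3 and 57 ≡ 1 (mod 4), so (19/57) = +(57/19).
Reduce top mod 19: now compute (0/19).
Top reduces to 0: gcd > 1, so the symbol is 0.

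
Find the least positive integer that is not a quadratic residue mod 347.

(2/347) = −1, so 2 is the smallest positive non-residue mod 347.

2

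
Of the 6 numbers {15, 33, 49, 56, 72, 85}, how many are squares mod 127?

(15/127) = +1 → QR.
(33/127) = -1 → non-residue.
(49/127) = +1 → QR.
(56/127) = -1 → non-residue.
(72/127) = +1 → QR.
(85/127) = -1 → non-residue.
Total quadratic residues among the 6: 3.

3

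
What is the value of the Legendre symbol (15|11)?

1

First reduce: 15 ≡ 4 (mod 11).
Pull out 2^2: since 11 ≡ 3 (mod 8), (2/11) = -1, so (2/11)^2 = +1.
Reached (1/11) = 1. Collecting the sign flips along the way, the symbol is +1.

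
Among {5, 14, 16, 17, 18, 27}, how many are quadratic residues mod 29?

2

(5/29) = +1 → QR.
(14/29) = -1 → non-residue.
(16/29) = +1 → QR.
(17/29) = -1 → non-residue.
(18/29) = -1 → non-residue.
(27/29) = -1 → non-residue.
Total quadratic residues among the 6: 2.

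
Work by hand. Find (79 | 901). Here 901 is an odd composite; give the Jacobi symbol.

1

Reciprocity: 79 ≡ 3 and 901 ≡ 1 (mod 4), so (79/901) = +(901/79).
Reduce top mod 79: now compute (32/79).
Pull out 2^5: since 79 ≡ 7 (mod 8), (2/79) = +1, so (2/79)^5 = +1.
Reached (1/79) = 1. Collecting the sign flips along the way, the symbol is +1.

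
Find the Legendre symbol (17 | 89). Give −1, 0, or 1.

1

Reciprocity: 17 ≡ 1 and 89 ≡ 1 (mod 4), so (17/89) = +(89/17).
Reduce top mod 17: now compute (4/17).
Pull out 2^2: since 17 ≡ 1 (mod 8), (2/17) = +1, so (2/17)^2 = +1.
Reached (1/17) = 1. Collecting the sign flips along the way, the symbol is +1.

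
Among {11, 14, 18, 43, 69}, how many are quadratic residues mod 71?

2

(11/71) = -1 → non-residue.
(14/71) = -1 → non-residue.
(18/71) = +1 → QR.
(43/71) = +1 → QR.
(69/71) = -1 → non-residue.
Total quadratic residues among the 5: 2.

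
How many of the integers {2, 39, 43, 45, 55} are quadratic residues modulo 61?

2

(2/61) = -1 → non-residue.
(39/61) = +1 → QR.
(43/61) = -1 → non-residue.
(45/61) = +1 → QR.
(55/61) = -1 → non-residue.
Total quadratic residues among the 5: 2.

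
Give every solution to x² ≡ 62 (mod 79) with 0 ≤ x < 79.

33, 46

Since 79 ≡ 3 (mod 4), a square root of 62 is 62^((79+1)/4) = 62^20 mod 79.
Repeated squaring: 62^2≡52, 62^4≡18, 62^8≡8, 62^16≡64 (mod 79).
62^20 = 62^(16+4) ≡ 46 (mod 79).
Check: 46² = 2116 ≡ 62 (mod 79). The two roots are 33 and 46.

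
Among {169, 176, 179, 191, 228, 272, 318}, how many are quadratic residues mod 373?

4

(169/373) = +1 → QR.
(176/373) = -1 → non-residue.
(179/373) = +1 → QR.
(191/373) = -1 → non-residue.
(228/373) = -1 → non-residue.
(272/373) = +1 → QR.
(318/373) = +1 → QR.
Total quadratic residues among the 7: 4.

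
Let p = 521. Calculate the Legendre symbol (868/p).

Euler's criterion: (868/521) ≡ 347^260 (mod 521).
347^2 ≡ 58 (mod 521)
347^4 ≡ 238 (mod 521)
347^8 ≡ 376 (mod 521)
347^16 ≡ 185 (mod 521)
347^32 ≡ 360 (mod 521)
347^64 ≡ 392 (mod 521)
347^128 ≡ 490 (mod 521)
347^256 ≡ 440 (mod 521)
347^260 = 347^(256+4) ≡ 520 (mod 521).
Result is 520 ≡ −1, so (868/521) = −1.

-1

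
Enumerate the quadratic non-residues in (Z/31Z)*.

Square k = 1,…,15 (k and 31−k give the same square):
1²=1, 2²=4, 3²=9, 4²=16, 5²=25, 6²≡5, 7²≡18, 8²≡2, 9²≡19, 10²≡7, 11²≡28, 12²≡20, 13²≡14, 14²≡10, 15²≡8 (mod 31).
The residues are {1, 2, 4, 5, 7, 8, 9, 10, 14, 16, 18, 19, 20, 25, 28}; the non-residues are the remaining 15 nonzero classes.

3 6 11 12 13 15 17 21 22 23 24 26 27 29 30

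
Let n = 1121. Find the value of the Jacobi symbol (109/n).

Reciprocity: 109 ≡ 1 and 1121 ≡ 1 (mod 4), so (109/1121) = +(1121/109).
Reduce top mod 109: now compute (31/109).
Reciprocity: 31 ≡ 3 and 109 ≡ 1 (mod 4), so (31/109) = +(109/31).
Reduce top mod 31: now compute (16/31).
Pull out 2^4: since 31 ≡ 7 (mod 8), (2/31) = +1, so (2/31)^4 = +1.
Reached (1/31) = 1. Collecting the sign flips along the way, the symbol is +1.

1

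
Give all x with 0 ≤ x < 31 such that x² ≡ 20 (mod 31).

Since 31 ≡ 3 (mod 4), a square root of 20 is 20^((31+1)/4) = 20^8 mod 31.
Repeated squaring: 20^2≡28, 20^4≡9, 20^8≡19 (mod 31).
20^8 = 20^(8) ≡ 19 (mod 31).
Check: 19² = 361 ≡ 20 (mod 31). The two roots are 12 and 19.

12, 19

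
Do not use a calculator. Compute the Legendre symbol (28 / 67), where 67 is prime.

Euler's criterion: (28/67) ≡ 28^33 (mod 67).
28^2 ≡ 47 (mod 67)
28^4 ≡ 65 (mod 67)
28^8 ≡ 4 (mod 67)
28^16 ≡ 16 (mod 67)
28^32 ≡ 55 (mod 67)
28^33 = 28^(32+1) ≡ 66 (mod 67).
Result is 66 ≡ −1, so (28/67) = −1.

-1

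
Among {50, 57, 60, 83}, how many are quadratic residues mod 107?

2

(50/107) = -1 → non-residue.
(57/107) = +1 → QR.
(60/107) = -1 → non-residue.
(83/107) = +1 → QR.
Total quadratic residues among the 4: 2.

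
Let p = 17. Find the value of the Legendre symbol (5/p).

Euler's criterion: (5/17) ≡ 5^8 (mod 17).
5^2 ≡ 8 (mod 17)
5^4 ≡ 13 (mod 17)
5^8 ≡ 16 (mod 17)
5^8 = 5^(8) ≡ 16 (mod 17).
Result is 16 ≡ −1, so (5/17) = −1.

-1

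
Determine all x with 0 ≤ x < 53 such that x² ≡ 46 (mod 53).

24, 29

53 ≡ 1 (mod 4), so we find a root by search.
Trying successive values, 24² = 576 ≡ 46 (mod 53). The other root is 53 − 24 = 29.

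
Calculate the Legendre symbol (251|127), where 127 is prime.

1

First reduce: 251 ≡ 124 (mod 127).
Pull out 2^2: since 127 ≡ 7 (mod 8), (2/127) = +1, so (2/127)^2 = +1.
Reciprocity: 31 ≡ 3 and 127 ≡ 3 (mod 4), so (31/127) = −(127/31).
Reduce top mod 31: now compute (3/31).
Reciprocity: 3 ≡ 3 and 31 ≡ 3 (mod 4), so (3/31) = −(31/3).
Reduce top mod 3: now compute (1/3).
Reached (1/3) = 1. Collecting the sign flips along the way, the symbol is +1.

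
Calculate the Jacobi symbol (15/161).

-1

Reciprocity: 15 ≡ 3 and 161 ≡ 1 (mod 4), so (15/161) = +(161/15).
Reduce top mod 15: now compute (11/15).
Reciprocity: 11 ≡ 3 and 15 ≡ 3 (mod 4), so (11/15) = −(15/11).
Reduce top mod 11: now compute (4/11).
Pull out 2^2: since 11 ≡ 3 (mod 8), (2/11) = -1, so (2/11)^2 = +1.
Reached (1/11) = 1. Collecting the sign flips along the way, the symbol is -1.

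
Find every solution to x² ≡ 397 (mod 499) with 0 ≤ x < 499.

Since 499 ≡ 3 (mod 4), a square root of 397 is 397^((499+1)/4) = 397^125 mod 499.
Repeated squaring: 397^2≡424, 397^4≡136, 397^8≡33, 397^16≡91, 397^32≡297, 397^64≡385 (mod 499).
397^125 = 397^(64+32+16+8+4+1) ≡ 233 (mod 499).
Check: 233² = 54289 ≡ 397 (mod 499). The two roots are 233 and 266.

233, 266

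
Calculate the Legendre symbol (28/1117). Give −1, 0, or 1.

Pull out 2^2: since 1117 ≡ 5 (mod 8), (2/1117) = -1, so (2/1117)^2 = +1.
Reciprocity: 7 ≡ 3 and 1117 ≡ 1 (mod 4), so (7/1117) = +(1117/7).
Reduce top mod 7: now compute (4/7).
Pull out 2^2: since 7 ≡ 7 (mod 8), (2/7) = +1, so (2/7)^2 = +1.
Reached (1/7) = 1. Collecting the sign flips along the way, the symbol is +1.

1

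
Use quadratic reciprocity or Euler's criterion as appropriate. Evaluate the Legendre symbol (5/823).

Reciprocity: 5 ≡ 1 and 823 ≡ 3 (mod 4), so (5/823) = +(823/5).
Reduce top mod 5: now compute (3/5).
Reciprocity: 3 ≡ 3 and 5 ≡ 1 (mod 4), so (3/5) = +(5/3).
Reduce top mod 3: now compute (2/3).
Pull out 2: since 3 ≡ 3 (mod 8), (2/3) = -1.
Reached (1/3) = 1. Collecting the sign flips along the way, the symbol is -1.

-1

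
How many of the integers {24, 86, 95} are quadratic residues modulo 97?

(24/97) = +1 → QR.
(86/97) = +1 → QR.
(95/97) = +1 → QR.
Total quadratic residues among the 3: 3.

3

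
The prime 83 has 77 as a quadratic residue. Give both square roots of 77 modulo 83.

Since 83 ≡ 3 (mod 4), a square root of 77 is 77^((83+1)/4) = 77^21 mod 83.
Repeated squaring: 77^2≡36, 77^4≡51, 77^8≡28, 77^16≡37 (mod 83).
77^21 = 77^(16+4+1) ≡ 49 (mod 83).
Check: 49² = 2401 ≡ 77 (mod 83). The two roots are 34 and 49.

34, 49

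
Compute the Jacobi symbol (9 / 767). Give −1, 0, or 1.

Reciprocity: 9 ≡ 1 and 767 ≡ 3 (mod 4), so (9/767) = +(767/9).
Reduce top mod 9: now compute (2/9).
Pull out 2: since 9 ≡ 1 (mod 8), (2/9) = +1.
Reached (1/9) = 1. Collecting the sign flips along the way, the symbol is +1.

1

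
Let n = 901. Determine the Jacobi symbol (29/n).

-1

Reciprocity: 29 ≡ 1 and 901 ≡ 1 (mod 4), so (29/901) = +(901/29).
Reduce top mod 29: now compute (2/29).
Pull out 2: since 29 ≡ 5 (mod 8), (2/29) = -1.
Reached (1/29) = 1. Collecting the sign flips along the way, the symbol is -1.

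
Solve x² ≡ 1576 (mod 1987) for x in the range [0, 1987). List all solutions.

235, 1752

Since 1987 ≡ 3 (mod 4), a square root of 1576 is 1576^((1987+1)/4) = 1576^497 mod 1987.
Repeated squaring: 1576^2≡26, 1576^4≡676, 1576^8≡1953, 1576^16≡1156, 1576^32≡1072, 1576^64≡698, 1576^128≡389, 1576^256≡309 (mod 1987).
1576^497 = 1576^(256+128+64+32+16+1) ≡ 1752 (mod 1987).
Check: 1752² = 3069504 ≡ 1576 (mod 1987). The two roots are 235 and 1752.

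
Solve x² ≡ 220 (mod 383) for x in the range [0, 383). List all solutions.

Since 383 ≡ 3 (mod 4), a square root of 220 is 220^((383+1)/4) = 220^96 mod 383.
Repeated squaring: 220^2≡142, 220^4≡248, 220^8≡224, 220^16≡3, 220^32≡9, 220^64≡81 (mod 383).
220^96 = 220^(64+32) ≡ 346 (mod 383).
Check: 346² = 119716 ≡ 220 (mod 383). The two roots are 37 and 346.

37, 346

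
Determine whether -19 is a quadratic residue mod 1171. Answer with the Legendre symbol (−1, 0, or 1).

Euler's criterion: (-19/1171) ≡ 1152^585 (mod 1171).
1152^2 ≡ 361 (mod 1171)
1152^4 ≡ 340 (mod 1171)
1152^8 ≡ 842 (mod 1171)
1152^16 ≡ 509 (mod 1171)
1152^32 ≡ 290 (mod 1171)
1152^64 ≡ 959 (mod 1171)
1152^128 ≡ 446 (mod 1171)
1152^256 ≡ 1017 (mod 1171)
1152^512 ≡ 296 (mod 1171)
1152^585 = 1152^(512+64+8+1) ≡ 1170 (mod 1171).
Result is 1170 ≡ −1, so (-19/1171) = −1.

-1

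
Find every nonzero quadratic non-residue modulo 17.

3, 5, 6, 7, 10, 11, 12, 14

Square k = 1,…,8 (k and 17−k give the same square):
1²=1, 2²=4, 3²=9, 4²=16, 5²≡8, 6²≡2, 7²≡15, 8²≡13 (mod 17).
The residues are {1, 2, 4, 8, 9, 13, 15, 16}; the non-residues are the remaining 8 nonzero classes.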